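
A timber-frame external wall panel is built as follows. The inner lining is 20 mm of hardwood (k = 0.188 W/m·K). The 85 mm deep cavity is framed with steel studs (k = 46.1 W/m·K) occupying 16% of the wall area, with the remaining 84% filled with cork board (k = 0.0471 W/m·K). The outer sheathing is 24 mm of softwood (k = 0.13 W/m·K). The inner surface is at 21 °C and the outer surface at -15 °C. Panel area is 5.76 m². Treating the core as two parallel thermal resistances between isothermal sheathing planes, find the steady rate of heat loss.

Q ≈ 686 W

Sheathing layers in series; stud and cavity paths in parallel between them.
R_inner = 0.02/(0.188×5.76) = 0.01847 K/W
R_stud  = 0.085/(46.1×0.16×5.76) = 0.002001 K/W
R_cav   = 0.085/(0.0471×0.84×5.76) = 0.373 K/W
1/R_core = 1/R_stud + 1/R_cav → R_core = 0.00199 K/W
R_outer = 0.024/(0.13×5.76) = 0.03205 K/W
R_total = 0.05251 K/W
Q = ΔT/R_total = 36/0.05251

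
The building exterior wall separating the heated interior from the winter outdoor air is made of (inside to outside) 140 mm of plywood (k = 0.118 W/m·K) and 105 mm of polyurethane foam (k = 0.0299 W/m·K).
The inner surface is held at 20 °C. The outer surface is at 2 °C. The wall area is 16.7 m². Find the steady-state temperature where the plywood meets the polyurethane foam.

Model the wall as resistances in series:
R_plywood = L/(kA) = 0.14/(0.118×16.7) = 0.07104 K/W
R_polyurethane foam = L/(kA) = 0.105/(0.0299×16.7) = 0.2103 K/W
R_total = 0.2813 K/W;  Q = ΔT/R_total = 18/0.2813 = 63.98 W
T_interface = T_inner − Q·ΣR(inner→interface) = 20 − 64×0.07104

T ≈ 15.5 °C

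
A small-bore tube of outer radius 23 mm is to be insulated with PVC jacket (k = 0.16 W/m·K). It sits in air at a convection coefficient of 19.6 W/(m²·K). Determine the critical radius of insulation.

For a cylinder r_cr = k/h = 0.16/19.6
r_cr = 8.16 mm; since the bare radius (23 mm) is above r_cr, any added insulation will reduce heat loss.

r_cr ≈ 8.16 mm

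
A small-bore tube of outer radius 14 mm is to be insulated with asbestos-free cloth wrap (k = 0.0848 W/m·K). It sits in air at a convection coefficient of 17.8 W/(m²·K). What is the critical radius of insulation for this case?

r_cr ≈ 4.76 mm

For a cylinder r_cr = k/h = 0.0848/17.8
r_cr = 4.76 mm; since the bare radius (14 mm) is above r_cr, any added insulation will reduce heat loss.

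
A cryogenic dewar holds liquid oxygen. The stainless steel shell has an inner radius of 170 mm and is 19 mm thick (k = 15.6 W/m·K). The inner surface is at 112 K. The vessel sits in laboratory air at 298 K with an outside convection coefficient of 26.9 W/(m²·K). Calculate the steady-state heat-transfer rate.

Spherical conduction: R = (1/r_in − 1/r_out)/(4πk) per layer; series-sum.
R_stainless steel shell = (1/0.17 − 1/0.189)/(4π×15.6) = 0.003017 K/W
R_outer film = 1/(h·4πr_o²) = 1/(26.9×4π×0.189²) = 0.08282 K/W
R_total = 0.08583 K/W
Q = ΔT/R_total = 186/0.08583

Q ≈ 2170 W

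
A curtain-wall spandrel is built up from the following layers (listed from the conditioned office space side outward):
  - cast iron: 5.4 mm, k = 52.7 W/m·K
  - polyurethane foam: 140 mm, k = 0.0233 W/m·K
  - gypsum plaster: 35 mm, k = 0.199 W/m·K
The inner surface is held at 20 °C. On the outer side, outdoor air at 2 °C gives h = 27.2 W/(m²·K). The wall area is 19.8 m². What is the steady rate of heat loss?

Q ≈ 57.3 W

Treating each layer as a thermal resistance in series:
R_cast iron = L/(kA) = 0.0054/(52.7×19.8) = 5.175×10^-6 K/W
R_polyurethane foam = L/(kA) = 0.14/(0.0233×19.8) = 0.3035 K/W
R_gypsum plaster = L/(kA) = 0.035/(0.199×19.8) = 0.008883 K/W
R_outer film = 1/(h_o·A) = 1/(27.2×19.8) = 0.001857 K/W
R_total = 0.3142 K/W
Q = ΔT / R_total = 18 / 0.3142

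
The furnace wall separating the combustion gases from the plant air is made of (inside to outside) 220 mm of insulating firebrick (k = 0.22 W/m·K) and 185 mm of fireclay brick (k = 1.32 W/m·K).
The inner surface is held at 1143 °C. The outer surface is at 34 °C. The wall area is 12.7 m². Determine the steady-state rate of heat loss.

Treating each layer as a thermal resistance in series:
R_insulating firebrick = L/(kA) = 0.22/(0.22×12.7) = 0.07874 K/W
R_fireclay brick = L/(kA) = 0.185/(1.32×12.7) = 0.01104 K/W
R_total = 0.08978 K/W
Q = ΔT / R_total = 1109 / 0.08978

Q ≈ 12400 W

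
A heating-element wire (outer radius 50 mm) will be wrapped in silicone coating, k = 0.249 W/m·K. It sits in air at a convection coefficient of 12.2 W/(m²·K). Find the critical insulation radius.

For a cylinder r_cr = k/h = 0.249/12.2
r_cr = 20.4 mm; since the bare radius (50 mm) is above r_cr, any added insulation will reduce heat loss.

r_cr ≈ 20.4 mm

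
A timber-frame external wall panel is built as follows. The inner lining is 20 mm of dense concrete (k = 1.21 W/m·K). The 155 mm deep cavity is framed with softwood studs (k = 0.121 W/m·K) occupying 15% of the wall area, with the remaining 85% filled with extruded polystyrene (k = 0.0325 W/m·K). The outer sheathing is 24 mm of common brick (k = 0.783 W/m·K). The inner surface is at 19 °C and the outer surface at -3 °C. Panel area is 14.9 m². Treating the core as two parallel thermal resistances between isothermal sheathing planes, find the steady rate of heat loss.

Q ≈ 95.5 W

Sheathing layers in series; stud and cavity paths in parallel between them.
R_inner = 0.02/(1.21×14.9) = 0.001109 K/W
R_stud  = 0.155/(0.121×0.15×14.9) = 0.5732 K/W
R_cav   = 0.155/(0.0325×0.85×14.9) = 0.3766 K/W
1/R_core = 1/R_stud + 1/R_cav → R_core = 0.2273 K/W
R_outer = 0.024/(0.783×14.9) = 0.002057 K/W
R_total = 0.2304 K/W
Q = ΔT/R_total = 22/0.2304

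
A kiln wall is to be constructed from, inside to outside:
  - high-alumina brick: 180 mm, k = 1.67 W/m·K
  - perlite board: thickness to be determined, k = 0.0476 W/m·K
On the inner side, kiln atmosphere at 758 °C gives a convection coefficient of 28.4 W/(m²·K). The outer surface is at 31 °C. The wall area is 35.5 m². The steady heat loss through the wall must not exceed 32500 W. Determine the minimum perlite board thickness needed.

Series thermal resistances:
R_inner film = 1/(h_i·A) = 1/(28.4×35.5) = 9.919×10^-4 K/W
R_high-alumina brick = L/(kA) = 0.18/(1.67×35.5) = 0.003036 K/W
Sum of the known resistances R_other = 0.004028 K/W
Required total resistance R_tot = ΔT/Q_allow = 727/32500 = 0.02237 K/W
R_perlite board = R_tot − R_other = 0.01834 K/W
L = R·k·A = 0.01834×0.0476×35.5

L ≈ 31 mm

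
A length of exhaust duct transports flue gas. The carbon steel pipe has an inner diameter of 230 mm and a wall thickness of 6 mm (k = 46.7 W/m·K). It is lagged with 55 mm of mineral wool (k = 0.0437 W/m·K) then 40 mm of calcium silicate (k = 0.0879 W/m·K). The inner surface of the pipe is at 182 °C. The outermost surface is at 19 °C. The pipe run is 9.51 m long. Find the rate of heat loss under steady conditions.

Q ≈ 893 W

For a radial system each layer contributes R = ln(r_out/r_in)/(2πkL); films add R = 1/(hA).
R_carbon steel pipe wall = ln(121/115)/(2π×46.7×9.51) = 1.823×10^-5 K/W
R_mineral wool = ln(176/121)/(2π×0.0437×9.51) = 0.1435 K/W
R_calcium silicate = ln(216/176)/(2π×0.0879×9.51) = 0.03899 K/W
R_total = 0.1825 K/W
Q = ΔT/R_total = 163/0.1825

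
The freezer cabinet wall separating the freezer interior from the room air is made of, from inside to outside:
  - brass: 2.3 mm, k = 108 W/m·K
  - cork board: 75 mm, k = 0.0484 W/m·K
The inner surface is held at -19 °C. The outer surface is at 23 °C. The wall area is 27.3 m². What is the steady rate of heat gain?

Q ≈ 740 W

Thermal resistances in series:
R_brass = L/(kA) = 0.0023/(108×27.3) = 7.801×10^-7 K/W
R_cork board = L/(kA) = 0.075/(0.0484×27.3) = 0.05676 K/W
R_total = 0.05676 K/W
Q = ΔT / R_total = 42 / 0.05676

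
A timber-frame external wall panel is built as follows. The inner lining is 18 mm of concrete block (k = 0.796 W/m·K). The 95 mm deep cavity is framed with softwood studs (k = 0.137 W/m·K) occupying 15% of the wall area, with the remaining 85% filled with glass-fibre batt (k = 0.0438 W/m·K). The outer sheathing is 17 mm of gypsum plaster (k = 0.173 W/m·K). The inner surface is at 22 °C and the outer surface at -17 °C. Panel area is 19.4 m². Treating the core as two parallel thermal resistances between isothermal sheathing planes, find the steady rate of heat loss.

Sheathing layers in series; stud and cavity paths in parallel between them.
R_inner = 0.018/(0.796×19.4) = 0.001166 K/W
R_stud  = 0.095/(0.137×0.15×19.4) = 0.2383 K/W
R_cav   = 0.095/(0.0438×0.85×19.4) = 0.1315 K/W
1/R_core = 1/R_stud + 1/R_cav → R_core = 0.08475 K/W
R_outer = 0.017/(0.173×19.4) = 0.005065 K/W
R_total = 0.09098 K/W
Q = ΔT/R_total = 39/0.09098

Q ≈ 429 W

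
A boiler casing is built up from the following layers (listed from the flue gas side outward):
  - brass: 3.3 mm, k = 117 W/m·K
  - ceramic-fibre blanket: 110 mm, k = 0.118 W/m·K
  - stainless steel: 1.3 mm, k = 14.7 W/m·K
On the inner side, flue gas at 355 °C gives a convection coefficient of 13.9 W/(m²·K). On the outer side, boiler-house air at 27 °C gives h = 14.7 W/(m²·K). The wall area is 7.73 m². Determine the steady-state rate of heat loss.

Thermal resistances in series:
R_inner film = 1/(h_i·A) = 1/(13.9×7.73) = 0.009307 K/W
R_brass = L/(kA) = 0.0033/(117×7.73) = 3.649×10^-6 K/W
R_ceramic-fibre blanket = L/(kA) = 0.11/(0.118×7.73) = 0.1206 K/W
R_stainless steel = L/(kA) = 0.0013/(14.7×7.73) = 1.144×10^-5 K/W
R_outer film = 1/(h_o·A) = 1/(14.7×7.73) = 0.0088 K/W
R_total = 0.1387 K/W
Q = ΔT / R_total = 328 / 0.1387

Q ≈ 2360 W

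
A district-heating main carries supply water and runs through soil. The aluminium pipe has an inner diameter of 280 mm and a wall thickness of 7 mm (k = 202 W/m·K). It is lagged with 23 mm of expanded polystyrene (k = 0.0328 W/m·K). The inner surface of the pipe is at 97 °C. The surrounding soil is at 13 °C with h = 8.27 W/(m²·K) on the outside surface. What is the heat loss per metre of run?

Treating each annulus and film as a series resistance:
R_aluminium pipe wall = ln(147/140)/(2π×202×1) = 3.844×10^-5 K/W
R_expanded polystyrene = ln(170/147)/(2π×0.0328×1) = 0.7054 K/W
R_outer film = 1/(h_o·2πr_oL) = 1/(8.27×2π×0.17×1) = 0.1132 K/W
R_total = 0.8186 K/W
Q = ΔT/R_total = 84/0.8186

q′ ≈ 103 W/m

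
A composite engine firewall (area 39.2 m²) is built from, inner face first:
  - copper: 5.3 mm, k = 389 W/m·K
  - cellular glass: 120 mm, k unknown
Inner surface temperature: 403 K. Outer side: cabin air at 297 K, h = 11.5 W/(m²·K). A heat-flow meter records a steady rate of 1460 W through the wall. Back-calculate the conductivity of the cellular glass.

Using the resistance-network approach (series):
R_copper = L/(kA) = 0.0053/(389×39.2) = 3.476×10^-7 K/W
R_outer film = 1/(h_o·A) = 1/(11.5×39.2) = 0.002218 K/W
Sum of known resistances R_other = 0.002219 K/W
Total R = ΔT/Q = 106/1460 = 0.0726 K/W
R_cellular glass = R_total − R_other = 0.07038 K/W
k = L/(R·A) = 0.12/(0.07038×39.2)

k ≈ 0.0435 W/(m·K)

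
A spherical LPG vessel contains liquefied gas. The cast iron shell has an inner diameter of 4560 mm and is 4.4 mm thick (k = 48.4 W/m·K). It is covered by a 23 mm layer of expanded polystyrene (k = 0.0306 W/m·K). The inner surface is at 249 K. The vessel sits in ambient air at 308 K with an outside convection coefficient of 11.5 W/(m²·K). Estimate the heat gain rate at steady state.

For a spherical shell R = (1/r₁ − 1/r₂)/(4πk); film R = 1/(h·4πr²). In series:
R_cast iron shell = (1/2.28 − 1/2.2844)/(4π×48.4) = 1.389×10^-6 K/W
R_expanded polystyrene = (1/2.2844 − 1/2.3074)/(4π×0.0306) = 0.01135 K/W
R_outer film = 1/(h·4πr_o²) = 1/(11.5×4π×2.3074²) = 0.0013 K/W
R_total = 0.01265 K/W
Q = ΔT/R_total = 59/0.01265

Q ≈ 4660 W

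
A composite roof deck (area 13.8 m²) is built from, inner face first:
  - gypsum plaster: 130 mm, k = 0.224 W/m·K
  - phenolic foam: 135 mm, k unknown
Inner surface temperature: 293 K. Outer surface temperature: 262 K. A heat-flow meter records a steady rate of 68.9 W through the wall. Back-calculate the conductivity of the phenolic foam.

Series thermal resistances:
R_gypsum plaster = L/(kA) = 0.13/(0.224×13.8) = 0.04205 K/W
Sum of known resistances R_other = 0.04205 K/W
Total R = ΔT/Q = 31/68.9 = 0.4499 K/W
R_phenolic foam = R_total − R_other = 0.4079 K/W
k = L/(R·A) = 0.135/(0.4079×13.8)

k ≈ 0.024 W/(m·K)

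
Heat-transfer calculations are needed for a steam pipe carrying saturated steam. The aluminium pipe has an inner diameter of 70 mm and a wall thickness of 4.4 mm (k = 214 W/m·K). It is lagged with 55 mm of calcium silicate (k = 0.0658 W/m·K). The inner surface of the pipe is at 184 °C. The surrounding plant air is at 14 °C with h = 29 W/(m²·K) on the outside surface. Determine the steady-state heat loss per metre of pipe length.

Cylindrical conduction, so R = ln(r₂/r₁)/(2πkL) per layer, in series:
R_aluminium pipe wall = ln(39.4/35)/(2π×214×1) = 8.807×10^-5 K/W
R_calcium silicate = ln(94.4/39.4)/(2π×0.0658×1) = 2.113 K/W
R_outer film = 1/(h_o·2πr_oL) = 1/(29×2π×0.0944×1) = 0.05814 K/W
R_total = 2.172 K/W
Q = ΔT/R_total = 170/2.172

q′ ≈ 78.3 W/m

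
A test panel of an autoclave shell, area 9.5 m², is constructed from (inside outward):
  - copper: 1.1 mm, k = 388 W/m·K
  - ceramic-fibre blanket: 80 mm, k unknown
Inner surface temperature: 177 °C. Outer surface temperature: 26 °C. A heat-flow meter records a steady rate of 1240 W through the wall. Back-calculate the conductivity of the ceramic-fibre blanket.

Model the wall as resistances in series:
R_copper = L/(kA) = 0.0011/(388×9.5) = 2.984×10^-7 K/W
Sum of known resistances R_other = 2.984×10^-7 K/W
Total R = ΔT/Q = 151/1240 = 0.1218 K/W
R_ceramic-fibre blanket = R_total − R_other = 0.1218 K/W
k = L/(R·A) = 0.08/(0.1218×9.5)

k ≈ 0.0692 W/(m·K)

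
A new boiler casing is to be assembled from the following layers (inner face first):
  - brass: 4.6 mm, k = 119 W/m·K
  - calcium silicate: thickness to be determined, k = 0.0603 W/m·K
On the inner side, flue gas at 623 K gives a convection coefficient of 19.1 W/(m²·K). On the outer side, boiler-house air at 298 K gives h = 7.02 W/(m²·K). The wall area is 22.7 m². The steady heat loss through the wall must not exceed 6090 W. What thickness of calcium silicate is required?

L ≈ 61.3 mm

Treating each layer as a thermal resistance in series:
R_inner film = 1/(h_i·A) = 1/(19.1×22.7) = 0.002306 K/W
R_brass = L/(kA) = 0.0046/(119×22.7) = 1.703×10^-6 K/W
R_outer film = 1/(h_o·A) = 1/(7.02×22.7) = 0.006275 K/W
Sum of the known resistances R_other = 0.008583 K/W
Required total resistance R_tot = ΔT/Q_allow = 325/6090 = 0.05337 K/W
R_calcium silicate = R_tot − R_other = 0.04478 K/W
L = R·k·A = 0.04478×0.0603×22.7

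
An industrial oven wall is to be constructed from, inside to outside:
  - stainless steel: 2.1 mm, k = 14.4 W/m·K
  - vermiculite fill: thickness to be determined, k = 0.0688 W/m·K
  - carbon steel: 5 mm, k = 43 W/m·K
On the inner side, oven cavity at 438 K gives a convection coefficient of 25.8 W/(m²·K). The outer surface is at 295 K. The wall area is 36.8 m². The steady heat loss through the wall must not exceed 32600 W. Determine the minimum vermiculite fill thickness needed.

L ≈ 8.42 mm

Treating each layer as a thermal resistance in series:
R_inner film = 1/(h_i·A) = 1/(25.8×36.8) = 0.001053 K/W
R_stainless steel = L/(kA) = 0.0021/(14.4×36.8) = 3.963×10^-6 K/W
R_carbon steel = L/(kA) = 0.005/(43×36.8) = 3.16×10^-6 K/W
Sum of the known resistances R_other = 0.00106 K/W
Required total resistance R_tot = ΔT/Q_allow = 143/32600 = 0.004387 K/W
R_vermiculite fill = R_tot − R_other = 0.003326 K/W
L = R·k·A = 0.003326×0.0688×36.8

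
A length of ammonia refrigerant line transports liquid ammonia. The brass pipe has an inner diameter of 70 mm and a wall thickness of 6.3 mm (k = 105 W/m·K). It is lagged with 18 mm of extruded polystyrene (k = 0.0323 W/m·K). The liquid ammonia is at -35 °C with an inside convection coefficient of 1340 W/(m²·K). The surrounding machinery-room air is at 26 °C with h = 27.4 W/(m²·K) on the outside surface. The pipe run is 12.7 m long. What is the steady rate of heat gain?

Radial resistances (cylindrical: R_cond = ln(r_o/r_i)/(2πkL), R_conv = 1/(h·2πrL)):
R_inner film = 1/(h_i·2πr₁L) = 1/(1340×2π×0.035×12.7) = 2.672×10^-4 K/W
R_brass pipe wall = ln(41.3/35)/(2π×105×12.7) = 1.975×10^-5 K/W
R_extruded polystyrene = ln(59.3/41.3)/(2π×0.0323×12.7) = 0.1404 K/W
R_outer film = 1/(h_o·2πr_oL) = 1/(27.4×2π×0.0593×12.7) = 0.007713 K/W
R_total = 0.1484 K/W
Q = ΔT/R_total = 61/0.1484

Q ≈ 411 W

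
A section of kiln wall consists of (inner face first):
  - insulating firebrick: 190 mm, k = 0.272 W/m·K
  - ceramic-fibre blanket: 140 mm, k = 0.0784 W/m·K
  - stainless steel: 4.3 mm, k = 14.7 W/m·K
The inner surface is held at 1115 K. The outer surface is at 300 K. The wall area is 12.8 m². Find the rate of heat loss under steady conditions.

Q ≈ 4200 W

Thermal resistances in series:
R_insulating firebrick = L/(kA) = 0.19/(0.272×12.8) = 0.05457 K/W
R_ceramic-fibre blanket = L/(kA) = 0.14/(0.0784×12.8) = 0.1395 K/W
R_stainless steel = L/(kA) = 0.0043/(14.7×12.8) = 2.285×10^-5 K/W
R_total = 0.1941 K/W
Q = ΔT / R_total = 815 / 0.1941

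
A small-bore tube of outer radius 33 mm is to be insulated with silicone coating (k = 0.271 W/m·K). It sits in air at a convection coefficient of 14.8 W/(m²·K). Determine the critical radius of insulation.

r_cr ≈ 18.3 mm

For a cylinder r_cr = k/h = 0.271/14.8
r_cr = 18.3 mm; since the bare radius (33 mm) is above r_cr, any added insulation will reduce heat loss.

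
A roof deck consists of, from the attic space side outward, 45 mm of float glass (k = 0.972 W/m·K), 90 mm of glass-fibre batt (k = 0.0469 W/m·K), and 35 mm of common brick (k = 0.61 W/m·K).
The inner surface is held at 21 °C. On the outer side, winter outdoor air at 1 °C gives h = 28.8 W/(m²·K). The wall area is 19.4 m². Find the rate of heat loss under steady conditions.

Model the wall as resistances in series:
R_float glass = L/(kA) = 0.045/(0.972×19.4) = 0.002386 K/W
R_glass-fibre batt = L/(kA) = 0.09/(0.0469×19.4) = 0.09892 K/W
R_common brick = L/(kA) = 0.035/(0.61×19.4) = 0.002958 K/W
R_outer film = 1/(h_o·A) = 1/(28.8×19.4) = 0.00179 K/W
R_total = 0.1061 K/W
Q = ΔT / R_total = 20 / 0.1061

Q ≈ 189 W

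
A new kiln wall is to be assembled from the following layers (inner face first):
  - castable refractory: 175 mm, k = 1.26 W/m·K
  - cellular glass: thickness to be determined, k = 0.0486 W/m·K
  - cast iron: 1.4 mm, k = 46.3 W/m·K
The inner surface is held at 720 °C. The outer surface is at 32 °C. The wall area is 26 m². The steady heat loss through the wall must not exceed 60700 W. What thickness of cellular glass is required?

L ≈ 7.57 mm

Using the resistance-network approach (series):
R_castable refractory = L/(kA) = 0.175/(1.26×26) = 0.005342 K/W
R_cast iron = L/(kA) = 0.0014/(46.3×26) = 1.163×10^-6 K/W
Sum of the known resistances R_other = 0.005343 K/W
Required total resistance R_tot = ΔT/Q_allow = 688/60700 = 0.01133 K/W
R_cellular glass = R_tot − R_other = 0.005991 K/W
L = R·k·A = 0.005991×0.0486×26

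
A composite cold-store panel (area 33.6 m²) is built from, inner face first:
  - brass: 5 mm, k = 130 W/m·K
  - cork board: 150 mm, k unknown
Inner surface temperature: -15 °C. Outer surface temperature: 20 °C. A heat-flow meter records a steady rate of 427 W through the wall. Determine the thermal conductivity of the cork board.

Model the wall as resistances in series:
R_brass = L/(kA) = 0.005/(130×33.6) = 1.145×10^-6 K/W
Sum of known resistances R_other = 1.145×10^-6 K/W
Total R = ΔT/Q = 35/427 = 0.08197 K/W
R_cork board = R_total − R_other = 0.08197 K/W
k = L/(R·A) = 0.15/(0.08197×33.6)

k ≈ 0.0545 W/(m·K)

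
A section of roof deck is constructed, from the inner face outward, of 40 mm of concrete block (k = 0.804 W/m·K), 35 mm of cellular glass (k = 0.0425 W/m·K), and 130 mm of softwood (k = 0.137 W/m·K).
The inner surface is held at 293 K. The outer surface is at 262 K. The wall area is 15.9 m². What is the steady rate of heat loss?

Q ≈ 270 W

Thermal resistances in series:
R_concrete block = L/(kA) = 0.04/(0.804×15.9) = 0.003129 K/W
R_cellular glass = L/(kA) = 0.035/(0.0425×15.9) = 0.05179 K/W
R_softwood = L/(kA) = 0.13/(0.137×15.9) = 0.05968 K/W
R_total = 0.1146 K/W
Q = ΔT / R_total = 31 / 0.1146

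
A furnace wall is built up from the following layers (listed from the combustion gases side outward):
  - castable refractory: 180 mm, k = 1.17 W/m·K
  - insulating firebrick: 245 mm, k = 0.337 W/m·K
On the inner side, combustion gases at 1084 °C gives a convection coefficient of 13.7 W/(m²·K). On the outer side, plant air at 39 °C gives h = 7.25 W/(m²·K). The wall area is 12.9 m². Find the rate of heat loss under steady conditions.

Thermal resistances in series:
R_inner film = 1/(h_i·A) = 1/(13.7×12.9) = 0.005658 K/W
R_castable refractory = L/(kA) = 0.18/(1.17×12.9) = 0.01193 K/W
R_insulating firebrick = L/(kA) = 0.245/(0.337×12.9) = 0.05636 K/W
R_outer film = 1/(h_o·A) = 1/(7.25×12.9) = 0.01069 K/W
R_total = 0.08463 K/W
Q = ΔT / R_total = 1045 / 0.08463

Q ≈ 12300 W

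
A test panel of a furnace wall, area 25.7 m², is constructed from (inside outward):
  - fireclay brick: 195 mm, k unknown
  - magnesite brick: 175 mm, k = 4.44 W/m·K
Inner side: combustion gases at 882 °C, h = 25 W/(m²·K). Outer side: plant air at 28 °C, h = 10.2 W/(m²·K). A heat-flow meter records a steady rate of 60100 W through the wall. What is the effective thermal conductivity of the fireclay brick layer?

Series thermal resistances:
R_inner film = 1/(h_i·A) = 1/(25×25.7) = 0.001556 K/W
R_magnesite brick = L/(kA) = 0.175/(4.44×25.7) = 0.001534 K/W
R_outer film = 1/(h_o·A) = 1/(10.2×25.7) = 0.003815 K/W
Sum of known resistances R_other = 0.006905 K/W
Total R = ΔT/Q = 854/60100 = 0.01421 K/W
R_fireclay brick = R_total − R_other = 0.007305 K/W
k = L/(R·A) = 0.195/(0.007305×25.7)

k ≈ 1.04 W/(m·K)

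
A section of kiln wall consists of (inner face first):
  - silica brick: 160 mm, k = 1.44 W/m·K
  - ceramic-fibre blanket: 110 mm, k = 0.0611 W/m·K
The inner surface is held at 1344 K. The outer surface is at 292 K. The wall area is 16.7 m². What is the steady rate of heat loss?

Thermal resistances in series:
R_silica brick = L/(kA) = 0.16/(1.44×16.7) = 0.006653 K/W
R_ceramic-fibre blanket = L/(kA) = 0.11/(0.0611×16.7) = 0.1078 K/W
R_total = 0.1145 K/W
Q = ΔT / R_total = 1052 / 0.1145

Q ≈ 9190 W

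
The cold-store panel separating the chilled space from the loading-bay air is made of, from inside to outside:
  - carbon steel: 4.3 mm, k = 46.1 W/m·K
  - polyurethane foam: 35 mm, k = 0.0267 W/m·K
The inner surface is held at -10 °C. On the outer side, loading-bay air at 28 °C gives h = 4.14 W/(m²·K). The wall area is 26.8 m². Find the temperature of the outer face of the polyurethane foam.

Series thermal resistances:
R_carbon steel = L/(kA) = 0.0043/(46.1×26.8) = 3.48×10^-6 K/W
R_polyurethane foam = L/(kA) = 0.035/(0.0267×26.8) = 0.04891 K/W
R_outer film = 1/(h_o·A) = 1/(4.14×26.8) = 0.009013 K/W
R_total = 0.05793 K/W;  Q = ΔT/R_total = 38/0.05793 = 656 W
T_interface = T_inner + Q·ΣR(inner→interface) = -10 + 656×0.04892

T ≈ 22.1 °C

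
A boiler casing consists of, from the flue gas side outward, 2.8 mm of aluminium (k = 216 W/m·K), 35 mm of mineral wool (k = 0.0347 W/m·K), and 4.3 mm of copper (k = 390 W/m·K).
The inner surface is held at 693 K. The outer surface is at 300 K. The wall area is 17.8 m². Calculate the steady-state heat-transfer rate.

Q ≈ 6940 W

Series thermal resistances:
R_aluminium = L/(kA) = 0.0028/(216×17.8) = 7.283×10^-7 K/W
R_mineral wool = L/(kA) = 0.035/(0.0347×17.8) = 0.05667 K/W
R_copper = L/(kA) = 0.0043/(390×17.8) = 6.194×10^-7 K/W
R_total = 0.05667 K/W
Q = ΔT / R_total = 393 / 0.05667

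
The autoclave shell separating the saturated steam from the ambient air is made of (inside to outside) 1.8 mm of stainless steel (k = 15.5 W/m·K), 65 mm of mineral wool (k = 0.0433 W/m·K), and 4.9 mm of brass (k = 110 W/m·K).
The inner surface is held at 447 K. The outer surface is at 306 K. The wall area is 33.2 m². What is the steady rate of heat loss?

Q ≈ 3120 W

Model the wall as resistances in series:
R_stainless steel = L/(kA) = 0.0018/(15.5×33.2) = 3.498×10^-6 K/W
R_mineral wool = L/(kA) = 0.065/(0.0433×33.2) = 0.04522 K/W
R_brass = L/(kA) = 0.0049/(110×33.2) = 1.342×10^-6 K/W
R_total = 0.04522 K/W
Q = ΔT / R_total = 141 / 0.04522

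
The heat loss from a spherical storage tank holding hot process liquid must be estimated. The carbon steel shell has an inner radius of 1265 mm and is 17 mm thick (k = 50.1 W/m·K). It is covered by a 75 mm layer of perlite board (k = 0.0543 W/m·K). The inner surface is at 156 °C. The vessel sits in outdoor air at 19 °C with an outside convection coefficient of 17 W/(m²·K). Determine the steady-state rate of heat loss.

Q ≈ 2080 W

For a spherical shell R = (1/r₁ − 1/r₂)/(4πk); film R = 1/(h·4πr²). In series:
R_carbon steel shell = (1/1.265 − 1/1.282)/(4π×50.1) = 1.665×10^-5 K/W
R_perlite board = (1/1.282 − 1/1.357)/(4π×0.0543) = 0.06318 K/W
R_outer film = 1/(h·4πr_o²) = 1/(17×4π×1.357²) = 0.002542 K/W
R_total = 0.06574 K/W
Q = ΔT/R_total = 137/0.06574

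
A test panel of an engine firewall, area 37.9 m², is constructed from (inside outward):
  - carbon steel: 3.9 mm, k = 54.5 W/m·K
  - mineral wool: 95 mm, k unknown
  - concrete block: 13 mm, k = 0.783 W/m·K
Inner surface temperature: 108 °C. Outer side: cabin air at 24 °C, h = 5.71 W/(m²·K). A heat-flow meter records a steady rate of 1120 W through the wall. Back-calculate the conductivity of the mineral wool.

Using the resistance-network approach (series):
R_carbon steel = L/(kA) = 0.0039/(54.5×37.9) = 1.888×10^-6 K/W
R_concrete block = L/(kA) = 0.013/(0.783×37.9) = 4.381×10^-4 K/W
R_outer film = 1/(h_o·A) = 1/(5.71×37.9) = 0.004621 K/W
Sum of known resistances R_other = 0.005061 K/W
Total R = ΔT/Q = 84/1120 = 0.075 K/W
R_mineral wool = R_total − R_other = 0.06994 K/W
k = L/(R·A) = 0.095/(0.06994×37.9)

k ≈ 0.0358 W/(m·K)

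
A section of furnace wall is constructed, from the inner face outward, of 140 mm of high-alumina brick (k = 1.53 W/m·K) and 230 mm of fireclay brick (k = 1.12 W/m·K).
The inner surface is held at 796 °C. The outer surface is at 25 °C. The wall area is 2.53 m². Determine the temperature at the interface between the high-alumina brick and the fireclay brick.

T ≈ 558 °C

Model the wall as resistances in series:
R_high-alumina brick = L/(kA) = 0.14/(1.53×2.53) = 0.03617 K/W
R_fireclay brick = L/(kA) = 0.23/(1.12×2.53) = 0.08117 K/W
R_total = 0.1173 K/W;  Q = ΔT/R_total = 771/0.1173 = 6571 W
T_interface = T_inner − Q·ΣR(inner→interface) = 796 − 6570×0.03617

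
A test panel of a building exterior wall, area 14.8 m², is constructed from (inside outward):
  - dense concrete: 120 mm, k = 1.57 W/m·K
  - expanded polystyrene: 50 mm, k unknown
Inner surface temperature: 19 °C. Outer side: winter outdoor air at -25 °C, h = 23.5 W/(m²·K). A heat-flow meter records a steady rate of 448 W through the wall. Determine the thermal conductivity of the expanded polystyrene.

Series thermal resistances:
R_dense concrete = L/(kA) = 0.12/(1.57×14.8) = 0.005164 K/W
R_outer film = 1/(h_o·A) = 1/(23.5×14.8) = 0.002875 K/W
Sum of known resistances R_other = 0.00804 K/W
Total R = ΔT/Q = 44/448 = 0.09821 K/W
R_expanded polystyrene = R_total − R_other = 0.09017 K/W
k = L/(R·A) = 0.05/(0.09017×14.8)

k ≈ 0.0375 W/(m·K)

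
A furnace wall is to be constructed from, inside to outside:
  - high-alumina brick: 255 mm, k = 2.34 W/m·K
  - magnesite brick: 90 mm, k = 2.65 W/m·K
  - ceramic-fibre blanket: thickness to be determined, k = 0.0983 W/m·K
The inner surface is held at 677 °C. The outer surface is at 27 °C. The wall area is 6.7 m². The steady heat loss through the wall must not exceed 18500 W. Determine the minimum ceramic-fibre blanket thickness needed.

Treating each layer as a thermal resistance in series:
R_high-alumina brick = L/(kA) = 0.255/(2.34×6.7) = 0.01626 K/W
R_magnesite brick = L/(kA) = 0.09/(2.65×6.7) = 0.005069 K/W
Sum of the known resistances R_other = 0.02133 K/W
Required total resistance R_tot = ΔT/Q_allow = 650/18500 = 0.03514 K/W
R_ceramic-fibre blanket = R_tot − R_other = 0.0138 K/W
L = R·k·A = 0.0138×0.0983×6.7

L ≈ 9.09 mm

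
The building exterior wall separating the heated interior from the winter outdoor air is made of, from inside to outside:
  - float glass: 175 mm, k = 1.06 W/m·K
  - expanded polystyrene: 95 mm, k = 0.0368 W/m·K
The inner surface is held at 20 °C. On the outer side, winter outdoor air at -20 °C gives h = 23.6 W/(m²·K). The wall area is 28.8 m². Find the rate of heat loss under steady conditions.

Model the wall as resistances in series:
R_float glass = L/(kA) = 0.175/(1.06×28.8) = 0.005732 K/W
R_expanded polystyrene = L/(kA) = 0.095/(0.0368×28.8) = 0.08964 K/W
R_outer film = 1/(h_o·A) = 1/(23.6×28.8) = 0.001471 K/W
R_total = 0.09684 K/W
Q = ΔT / R_total = 40 / 0.09684

Q ≈ 413 W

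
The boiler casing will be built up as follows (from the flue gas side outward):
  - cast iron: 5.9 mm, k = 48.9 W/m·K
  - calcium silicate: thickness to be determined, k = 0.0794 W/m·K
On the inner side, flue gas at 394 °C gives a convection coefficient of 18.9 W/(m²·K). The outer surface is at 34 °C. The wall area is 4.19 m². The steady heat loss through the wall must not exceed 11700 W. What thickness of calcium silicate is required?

Thermal resistances in series:
R_inner film = 1/(h_i·A) = 1/(18.9×4.19) = 0.01263 K/W
R_cast iron = L/(kA) = 0.0059/(48.9×4.19) = 2.88×10^-5 K/W
Sum of the known resistances R_other = 0.01266 K/W
Required total resistance R_tot = ΔT/Q_allow = 360/11700 = 0.03077 K/W
R_calcium silicate = R_tot − R_other = 0.01811 K/W
L = R·k·A = 0.01811×0.0794×4.19

L ≈ 6.03 mm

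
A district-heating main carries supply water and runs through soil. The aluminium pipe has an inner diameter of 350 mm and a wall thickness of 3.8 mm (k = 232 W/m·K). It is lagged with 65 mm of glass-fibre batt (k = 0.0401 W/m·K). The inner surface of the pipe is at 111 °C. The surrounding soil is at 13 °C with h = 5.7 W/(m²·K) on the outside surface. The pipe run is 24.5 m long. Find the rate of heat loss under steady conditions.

Q ≈ 1780 W

Per-layer cylindrical resistances, series-summed:
R_aluminium pipe wall = ln(178.8/175)/(2π×232×24.5) = 6.015×10^-7 K/W
R_glass-fibre batt = ln(243.8/178.8)/(2π×0.0401×24.5) = 0.05023 K/W
R_outer film = 1/(h_o·2πr_oL) = 1/(5.7×2π×0.2438×24.5) = 0.004675 K/W
R_total = 0.05491 K/W
Q = ΔT/R_total = 98/0.05491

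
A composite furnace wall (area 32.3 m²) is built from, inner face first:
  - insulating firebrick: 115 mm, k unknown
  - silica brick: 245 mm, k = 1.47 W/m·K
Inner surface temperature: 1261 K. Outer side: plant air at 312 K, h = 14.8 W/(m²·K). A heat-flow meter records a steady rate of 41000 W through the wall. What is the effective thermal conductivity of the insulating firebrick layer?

Series thermal resistances:
R_silica brick = L/(kA) = 0.245/(1.47×32.3) = 0.00516 K/W
R_outer film = 1/(h_o·A) = 1/(14.8×32.3) = 0.002092 K/W
Sum of known resistances R_other = 0.007252 K/W
Total R = ΔT/Q = 949/41000 = 0.02315 K/W
R_insulating firebrick = R_total − R_other = 0.01589 K/W
k = L/(R·A) = 0.115/(0.01589×32.3)

k ≈ 0.224 W/(m·K)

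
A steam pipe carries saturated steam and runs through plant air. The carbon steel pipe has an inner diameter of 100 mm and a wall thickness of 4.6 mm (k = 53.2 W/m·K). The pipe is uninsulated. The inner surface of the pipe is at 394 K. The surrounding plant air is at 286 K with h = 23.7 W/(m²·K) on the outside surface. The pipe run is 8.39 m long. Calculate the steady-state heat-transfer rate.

Per-layer cylindrical resistances, series-summed:
R_carbon steel pipe wall = ln(54.6/50)/(2π×53.2×8.39) = 3.138×10^-5 K/W
R_outer film = 1/(h_o·2πr_oL) = 1/(23.7×2π×0.0546×8.39) = 0.01466 K/W
R_total = 0.01469 K/W
Q = ΔT/R_total = 108/0.01469

Q ≈ 7350 W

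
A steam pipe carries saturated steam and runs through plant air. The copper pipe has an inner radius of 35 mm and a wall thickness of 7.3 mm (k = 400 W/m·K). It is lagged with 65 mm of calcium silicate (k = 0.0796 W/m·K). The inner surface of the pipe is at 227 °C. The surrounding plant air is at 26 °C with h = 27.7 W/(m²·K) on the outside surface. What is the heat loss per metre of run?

q′ ≈ 105 W/m

Cylindrical conduction, so R = ln(r₂/r₁)/(2πkL) per layer, in series:
R_copper pipe wall = ln(42.3/35)/(2π×400×1) = 7.538×10^-5 K/W
R_calcium silicate = ln(107.3/42.3)/(2π×0.0796×1) = 1.861 K/W
R_outer film = 1/(h_o·2πr_oL) = 1/(27.7×2π×0.1073×1) = 0.05355 K/W
R_total = 1.915 K/W
Q = ΔT/R_total = 201/1.915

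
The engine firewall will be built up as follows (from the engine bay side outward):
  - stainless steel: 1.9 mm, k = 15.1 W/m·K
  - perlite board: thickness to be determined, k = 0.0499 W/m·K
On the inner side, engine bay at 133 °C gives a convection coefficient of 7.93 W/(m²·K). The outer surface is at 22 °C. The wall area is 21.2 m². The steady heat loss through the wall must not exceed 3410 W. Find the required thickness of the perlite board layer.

Using the resistance-network approach (series):
R_inner film = 1/(h_i·A) = 1/(7.93×21.2) = 0.005948 K/W
R_stainless steel = L/(kA) = 0.0019/(15.1×21.2) = 5.935×10^-6 K/W
Sum of the known resistances R_other = 0.005954 K/W
Required total resistance R_tot = ΔT/Q_allow = 111/3410 = 0.03255 K/W
R_perlite board = R_tot − R_other = 0.0266 K/W
L = R·k·A = 0.0266×0.0499×21.2

L ≈ 28.1 mm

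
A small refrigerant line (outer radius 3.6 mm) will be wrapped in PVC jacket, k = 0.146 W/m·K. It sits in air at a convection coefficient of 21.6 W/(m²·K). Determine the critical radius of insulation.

r_cr ≈ 6.76 mm

For a cylinder r_cr = k/h = 0.146/21.6
r_cr = 6.76 mm; since the bare radius (3.6 mm) is below r_cr, adding a thin layer of insulation will *increase* heat loss.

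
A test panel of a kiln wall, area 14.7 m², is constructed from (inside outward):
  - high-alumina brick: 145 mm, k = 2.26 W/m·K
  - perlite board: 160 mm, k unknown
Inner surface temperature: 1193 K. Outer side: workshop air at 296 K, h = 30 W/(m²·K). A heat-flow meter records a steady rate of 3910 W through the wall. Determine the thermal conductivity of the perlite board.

Using the resistance-network approach (series):
R_high-alumina brick = L/(kA) = 0.145/(2.26×14.7) = 0.004365 K/W
R_outer film = 1/(h_o·A) = 1/(30×14.7) = 0.002268 K/W
Sum of known resistances R_other = 0.006632 K/W
Total R = ΔT/Q = 897/3910 = 0.2294 K/W
R_perlite board = R_total − R_other = 0.2228 K/W
k = L/(R·A) = 0.16/(0.2228×14.7)

k ≈ 0.0489 W/(m·K)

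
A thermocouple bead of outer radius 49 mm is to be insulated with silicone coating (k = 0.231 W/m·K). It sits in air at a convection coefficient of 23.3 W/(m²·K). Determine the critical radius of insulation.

r_cr ≈ 19.8 mm

For a sphere r_cr = 2k/h = 2×0.231/23.3
r_cr = 19.8 mm; since the bare radius (49 mm) is above r_cr, any added insulation will reduce heat loss.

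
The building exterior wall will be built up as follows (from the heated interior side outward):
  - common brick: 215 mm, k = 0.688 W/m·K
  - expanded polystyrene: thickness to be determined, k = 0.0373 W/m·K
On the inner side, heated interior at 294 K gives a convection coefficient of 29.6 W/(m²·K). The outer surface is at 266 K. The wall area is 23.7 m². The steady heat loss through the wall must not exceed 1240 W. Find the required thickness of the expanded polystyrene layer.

L ≈ 7.05 mm

Model the wall as resistances in series:
R_inner film = 1/(h_i·A) = 1/(29.6×23.7) = 0.001425 K/W
R_common brick = L/(kA) = 0.215/(0.688×23.7) = 0.01319 K/W
Sum of the known resistances R_other = 0.01461 K/W
Required total resistance R_tot = ΔT/Q_allow = 28/1240 = 0.02258 K/W
R_expanded polystyrene = R_tot − R_other = 0.00797 K/W
L = R·k·A = 0.00797×0.0373×23.7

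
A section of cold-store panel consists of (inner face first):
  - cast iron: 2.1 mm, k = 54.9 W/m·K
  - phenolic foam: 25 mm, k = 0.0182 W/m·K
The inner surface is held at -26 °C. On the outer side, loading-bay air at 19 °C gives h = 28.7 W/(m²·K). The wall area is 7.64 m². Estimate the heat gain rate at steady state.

Q ≈ 244 W

Thermal resistances in series:
R_cast iron = L/(kA) = 0.0021/(54.9×7.64) = 5.007×10^-6 K/W
R_phenolic foam = L/(kA) = 0.025/(0.0182×7.64) = 0.1798 K/W
R_outer film = 1/(h_o·A) = 1/(28.7×7.64) = 0.004561 K/W
R_total = 0.1844 K/W
Q = ΔT / R_total = 45 / 0.1844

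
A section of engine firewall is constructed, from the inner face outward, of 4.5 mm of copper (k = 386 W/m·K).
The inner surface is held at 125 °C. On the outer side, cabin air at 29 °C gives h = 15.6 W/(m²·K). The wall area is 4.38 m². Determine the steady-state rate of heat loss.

Thermal resistances in series:
R_copper = L/(kA) = 0.0045/(386×4.38) = 2.662×10^-6 K/W
R_outer film = 1/(h_o·A) = 1/(15.6×4.38) = 0.01464 K/W
R_total = 0.01464 K/W
Q = ΔT / R_total = 96 / 0.01464

Q ≈ 6560 W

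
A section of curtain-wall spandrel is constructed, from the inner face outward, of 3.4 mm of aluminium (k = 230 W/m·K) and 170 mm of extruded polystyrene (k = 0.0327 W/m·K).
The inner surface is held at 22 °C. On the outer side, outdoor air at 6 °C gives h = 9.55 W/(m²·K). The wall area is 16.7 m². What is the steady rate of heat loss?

Q ≈ 50.4 W

Thermal resistances in series:
R_aluminium = L/(kA) = 0.0034/(230×16.7) = 8.852×10^-7 K/W
R_extruded polystyrene = L/(kA) = 0.17/(0.0327×16.7) = 0.3113 K/W
R_outer film = 1/(h_o·A) = 1/(9.55×16.7) = 0.00627 K/W
R_total = 0.3176 K/W
Q = ΔT / R_total = 16 / 0.3176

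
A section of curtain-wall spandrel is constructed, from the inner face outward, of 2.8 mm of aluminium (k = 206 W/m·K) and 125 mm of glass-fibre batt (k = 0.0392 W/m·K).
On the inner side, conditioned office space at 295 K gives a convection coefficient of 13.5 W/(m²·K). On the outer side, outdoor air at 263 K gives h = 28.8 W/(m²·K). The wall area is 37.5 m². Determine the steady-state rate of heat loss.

Q ≈ 364 W

Treating each layer as a thermal resistance in series:
R_inner film = 1/(h_i·A) = 1/(13.5×37.5) = 0.001975 K/W
R_aluminium = L/(kA) = 0.0028/(206×37.5) = 3.625×10^-7 K/W
R_glass-fibre batt = L/(kA) = 0.125/(0.0392×37.5) = 0.08503 K/W
R_outer film = 1/(h_o·A) = 1/(28.8×37.5) = 9.259×10^-4 K/W
R_total = 0.08794 K/W
Q = ΔT / R_total = 32 / 0.08794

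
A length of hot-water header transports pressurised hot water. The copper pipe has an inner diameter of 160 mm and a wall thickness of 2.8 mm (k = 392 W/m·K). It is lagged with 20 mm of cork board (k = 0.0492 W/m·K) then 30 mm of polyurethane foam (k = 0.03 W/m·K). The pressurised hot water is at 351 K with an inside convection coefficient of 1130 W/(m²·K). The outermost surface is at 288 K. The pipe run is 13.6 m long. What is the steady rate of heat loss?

Treating each annulus and film as a series resistance:
R_inner film = 1/(h_i·2πr₁L) = 1/(1130×2π×0.08×13.6) = 1.295×10^-4 K/W
R_copper pipe wall = ln(82.8/80)/(2π×392×13.6) = 1.027×10^-6 K/W
R_cork board = ln(102.8/82.8)/(2π×0.0492×13.6) = 0.05146 K/W
R_polyurethane foam = ln(132.8/102.8)/(2π×0.03×13.6) = 0.09988 K/W
R_total = 0.1515 K/W
Q = ΔT/R_total = 63/0.1515

Q ≈ 416 W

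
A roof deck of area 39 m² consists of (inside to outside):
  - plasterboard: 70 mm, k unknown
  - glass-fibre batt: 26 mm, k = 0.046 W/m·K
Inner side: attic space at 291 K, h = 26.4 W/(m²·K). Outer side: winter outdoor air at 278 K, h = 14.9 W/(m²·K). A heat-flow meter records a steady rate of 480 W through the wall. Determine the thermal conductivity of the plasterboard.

k ≈ 0.181 W/(m·K)

Series thermal resistances:
R_inner film = 1/(h_i·A) = 1/(26.4×39) = 9.713×10^-4 K/W
R_glass-fibre batt = L/(kA) = 0.026/(0.046×39) = 0.01449 K/W
R_outer film = 1/(h_o·A) = 1/(14.9×39) = 0.001721 K/W
Sum of known resistances R_other = 0.01718 K/W
Total R = ΔT/Q = 13/480 = 0.02708 K/W
R_plasterboard = R_total − R_other = 0.009898 K/W
k = L/(R·A) = 0.07/(0.009898×39)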